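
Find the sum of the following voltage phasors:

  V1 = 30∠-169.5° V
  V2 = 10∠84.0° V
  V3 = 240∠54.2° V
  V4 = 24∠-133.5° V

Step 1 — Convert each phasor to rectangular form:
  V1 = 30·(cos(-169.5°) + j·sin(-169.5°)) = -29.5 - j5.467 V
  V2 = 10·(cos(84.0°) + j·sin(84.0°)) = 1.045 + j9.945 V
  V3 = 240·(cos(54.2°) + j·sin(54.2°)) = 140.4 + j194.7 V
  V4 = 24·(cos(-133.5°) + j·sin(-133.5°)) = -16.52 - j17.41 V
Step 2 — Sum components: V_total = 95.42 + j181.7 V.
Step 3 — Convert to polar: |V_total| = 205.3 V, ∠V_total = 62.3°.

V_total = 205.3∠62.3° V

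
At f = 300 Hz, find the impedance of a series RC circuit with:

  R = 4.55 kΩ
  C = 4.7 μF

Step 1 — Angular frequency: ω = 2π·f = 2π·300 = 1885 rad/s.
Step 2 — Component impedances:
  R: Z = R = 4550 Ω
  C: Z = 1/(jωC) = -j/(ω·C) = 0 - j112.9 Ω
Step 3 — Series combination: Z_total = R + C = 4550 - j112.9 Ω = 4551∠-1.4° Ω.

Z = 4550 - j112.9 Ω = 4551∠-1.4° Ω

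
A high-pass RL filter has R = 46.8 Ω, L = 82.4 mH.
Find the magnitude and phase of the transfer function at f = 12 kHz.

Step 1 — Angular frequency: ω = 2π·1.2e+04 = 7.54e+04 rad/s.
Step 2 — Transfer function: H(jω) = jωL/(R + jωL).
Step 3 — Numerator jωL = j·6213; denominator R + jωL = 46.8 + j6213.
Step 4 — H = 0.9999 + j0.007532.
Step 5 — Magnitude: |H| = 1 (-0.0 dB); phase: φ = 0.4°.

|H| = 1 (-0.0 dB), φ = 0.4°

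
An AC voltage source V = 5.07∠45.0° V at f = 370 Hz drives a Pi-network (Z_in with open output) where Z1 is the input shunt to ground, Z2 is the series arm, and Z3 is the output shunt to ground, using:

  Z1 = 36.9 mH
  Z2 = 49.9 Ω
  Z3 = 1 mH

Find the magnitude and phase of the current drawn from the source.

Step 1 — Angular frequency: ω = 2π·f = 2π·370 = 2325 rad/s.
Step 2 — Component impedances:
  Z1: Z = jωL = j·2325·0.0369 = 0 + j85.78 Ω
  Z2: Z = R = 49.9 Ω
  Z3: Z = jωL = j·2325·0.001 = 0 + j2.325 Ω
Step 3 — With open output, the series arm Z2 and the output shunt Z3 appear in series to ground: Z2 + Z3 = 49.9 + j2.325 Ω.
Step 4 — Parallel with input shunt Z1: Z_in = Z1 || (Z2 + Z3) = 35.81 + j22.55 Ω = 42.32∠32.2° Ω.
Step 5 — Source phasor: V = 5.07∠45.0° V = 3.585 + j3.585 V.
Step 6 — Ohm's law: I = V / Z_total = (3.585 + j3.585) / (35.81 + j22.55) = 0.1168 + j0.02656 A.
Step 7 — Convert to polar: |I| = 0.1198 A, ∠I = 12.8°.

I = 0.1198∠12.8° A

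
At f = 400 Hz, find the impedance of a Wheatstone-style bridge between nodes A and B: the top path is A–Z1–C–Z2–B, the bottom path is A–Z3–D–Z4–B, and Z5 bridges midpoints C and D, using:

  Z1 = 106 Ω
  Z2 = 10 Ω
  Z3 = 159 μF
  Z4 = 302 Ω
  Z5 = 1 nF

Step 1 — Angular frequency: ω = 2π·f = 2π·400 = 2513 rad/s.
Step 2 — Component impedances:
  Z1: Z = R = 106 Ω
  Z2: Z = R = 10 Ω
  Z3: Z = 1/(jωC) = -j/(ω·C) = 0 - j2.502 Ω
  Z4: Z = R = 302 Ω
  Z5: Z = 1/(jωC) = -j/(ω·C) = 0 - j3.979e+05 Ω
Step 3 — Bridge requires nodal analysis (the Z5 bridge couples midpoints C and D, so the two paths cannot be reduced to a simple series/parallel combination). Setting node B to ground and injecting 1 A at node A, the 3-node admittance system at A, C, D solves to V_A = Z_AB = 83.81 - j0.2075 Ω = 83.81∠-0.1° Ω.

Z = 83.81 - j0.2075 Ω = 83.81∠-0.1° Ω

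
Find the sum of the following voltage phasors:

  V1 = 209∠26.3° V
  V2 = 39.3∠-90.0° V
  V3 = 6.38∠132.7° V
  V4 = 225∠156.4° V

Step 1 — Convert each phasor to rectangular form:
  V1 = 209·(cos(26.3°) + j·sin(26.3°)) = 187.4 + j92.6 V
  V2 = 39.3·(cos(-90.0°) + j·sin(-90.0°)) = 0 - j39.3 V
  V3 = 6.38·(cos(132.7°) + j·sin(132.7°)) = -4.327 + j4.689 V
  V4 = 225·(cos(156.4°) + j·sin(156.4°)) = -206.2 + j90.08 V
Step 2 — Sum components: V_total = -23.14 + j148.1 V.
Step 3 — Convert to polar: |V_total| = 149.9 V, ∠V_total = 98.9°.

V_total = 149.9∠98.9° V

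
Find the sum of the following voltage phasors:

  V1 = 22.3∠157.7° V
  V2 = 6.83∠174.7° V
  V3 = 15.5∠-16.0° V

Step 1 — Convert each phasor to rectangular form:
  V1 = 22.3·(cos(157.7°) + j·sin(157.7°)) = -20.63 + j8.462 V
  V2 = 6.83·(cos(174.7°) + j·sin(174.7°)) = -6.801 + j0.6309 V
  V3 = 15.5·(cos(-16.0°) + j·sin(-16.0°)) = 14.9 - j4.272 V
Step 2 — Sum components: V_total = -12.53 + j4.82 V.
Step 3 — Convert to polar: |V_total| = 13.43 V, ∠V_total = 159.0°.

V_total = 13.43∠159.0° V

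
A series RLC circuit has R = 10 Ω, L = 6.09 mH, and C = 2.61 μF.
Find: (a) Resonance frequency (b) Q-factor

Step 1 — Resonance condition Im(Z)=0 gives ω₀ = 1/√(LC).
Step 2 — ω₀ = 1/√(0.00609·2.61e-06) = 7932 rad/s.
Step 3 — f₀ = ω₀/(2π) = 1262 Hz.
Step 4 — Series Q: Q = ω₀L/R = 7932·0.00609/10 = 4.83.

(a) f₀ = 1262 Hz  (b) Q = 4.83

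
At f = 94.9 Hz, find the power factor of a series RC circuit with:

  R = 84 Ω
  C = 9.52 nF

Step 1 — Angular frequency: ω = 2π·f = 2π·94.9 = 596.3 rad/s.
Step 2 — Component impedances:
  R: Z = R = 84 Ω
  C: Z = 1/(jωC) = -j/(ω·C) = 0 - j1.762e+05 Ω
Step 3 — Series combination: Z_total = R + C = 84 - j1.762e+05 Ω = 1.762e+05∠-90.0° Ω.
Step 4 — Power factor: PF = cos(φ) = Re(Z)/|Z| = 84/1.7616e+05 = 0.0004768.
Step 5 — Type: Im(Z) = -1.762e+05 ⇒ leading (phase φ = -90.0°).

PF = 0.0004768 (leading, φ = -90.0°)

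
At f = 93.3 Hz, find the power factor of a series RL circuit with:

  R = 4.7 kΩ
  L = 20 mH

Step 1 — Angular frequency: ω = 2π·f = 2π·93.3 = 586.2 rad/s.
Step 2 — Component impedances:
  R: Z = R = 4700 Ω
  L: Z = jωL = j·586.2·0.02 = 0 + j11.72 Ω
Step 3 — Series combination: Z_total = R + L = 4700 + j11.72 Ω = 4700∠0.1° Ω.
Step 4 — Power factor: PF = cos(φ) = Re(Z)/|Z| = 4700/4700 = 1.
Step 5 — Type: Im(Z) = 11.72 ⇒ lagging (phase φ = 0.1°).

PF = 1 (lagging, φ = 0.1°)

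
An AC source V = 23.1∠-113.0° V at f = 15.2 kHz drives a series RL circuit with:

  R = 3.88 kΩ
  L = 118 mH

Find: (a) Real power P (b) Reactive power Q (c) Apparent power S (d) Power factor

Step 1 — Angular frequency: ω = 2π·f = 2π·1.52e+04 = 9.55e+04 rad/s.
Step 2 — Component impedances:
  R: Z = R = 3880 Ω
  L: Z = jωL = j·9.55e+04·0.118 = 0 + j1.127e+04 Ω
Step 3 — Series combination: Z_total = R + L = 3880 + j1.127e+04 Ω = 1.192e+04∠71.0° Ω.
Step 4 — Source phasor: V = 23.1∠-113.0° V = -9.026 - j21.26 V.
Step 5 — Current: I = V / Z = -0.001933 + j0.0001353 A = 0.001938∠176.0° A.
Step 6 — Complex power: S = V·I* = 0.01457 + j0.04233 VA.
Step 7 — Real power: P = Re(S) = 0.01457 W.
Step 8 — Reactive power: Q = Im(S) = 0.04233 VAR.
Step 9 — Apparent power: |S| = 0.04477 VA.
Step 10 — Power factor: PF = P/|S| = 0.3255 (lagging).

(a) P = 0.01457 W  (b) Q = 0.04233 VAR  (c) S = 0.04477 VA  (d) PF = 0.3255 (lagging)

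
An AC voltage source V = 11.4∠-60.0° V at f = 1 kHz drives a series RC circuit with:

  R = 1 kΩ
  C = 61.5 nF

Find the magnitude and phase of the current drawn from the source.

Step 1 — Angular frequency: ω = 2π·f = 2π·1000 = 6283 rad/s.
Step 2 — Component impedances:
  R: Z = R = 1000 Ω
  C: Z = 1/(jωC) = -j/(ω·C) = 0 - j2588 Ω
Step 3 — Series combination: Z_total = R + C = 1000 - j2588 Ω = 2774∠-68.9° Ω.
Step 4 — Source phasor: V = 11.4∠-60.0° V = 5.7 - j9.873 V.
Step 5 — Ohm's law: I = V / Z_total = (5.7 - j9.873) / (1000 - j2588) = 0.00406 + j0.0006338 A.
Step 6 — Convert to polar: |I| = 0.004109 A, ∠I = 8.9°.

I = 0.004109∠8.9° A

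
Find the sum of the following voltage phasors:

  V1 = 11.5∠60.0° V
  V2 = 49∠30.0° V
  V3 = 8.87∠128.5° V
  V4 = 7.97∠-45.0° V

Step 1 — Convert each phasor to rectangular form:
  V1 = 11.5·(cos(60.0°) + j·sin(60.0°)) = 5.75 + j9.959 V
  V2 = 49·(cos(30.0°) + j·sin(30.0°)) = 42.44 + j24.5 V
  V3 = 8.87·(cos(128.5°) + j·sin(128.5°)) = -5.522 + j6.942 V
  V4 = 7.97·(cos(-45.0°) + j·sin(-45.0°)) = 5.636 - j5.636 V
Step 2 — Sum components: V_total = 48.3 + j35.77 V.
Step 3 — Convert to polar: |V_total| = 60.1 V, ∠V_total = 36.5°.

V_total = 60.1∠36.5° V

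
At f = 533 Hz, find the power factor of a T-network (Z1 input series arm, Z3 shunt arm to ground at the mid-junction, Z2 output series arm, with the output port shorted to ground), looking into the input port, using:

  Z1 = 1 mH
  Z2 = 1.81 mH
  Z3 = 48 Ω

Step 1 — Angular frequency: ω = 2π·f = 2π·533 = 3349 rad/s.
Step 2 — Component impedances:
  Z1: Z = jωL = j·3349·0.001 = 0 + j3.349 Ω
  Z2: Z = jωL = j·3349·0.00181 = 0 + j6.062 Ω
  Z3: Z = R = 48 Ω
Step 3 — With the output port shorted to ground, the output series arm Z2 runs from the junction to ground; the shunt arm Z3 also runs from the junction to ground. They appear in parallel: Z3 || Z2 = 0.7535 + j5.966 Ω.
Step 4 — Series with input arm Z1: Z_in = Z1 + (Z3 || Z2) = 0.7535 + j9.315 Ω = 9.346∠85.4° Ω.
Step 5 — Power factor: PF = cos(φ) = Re(Z)/|Z| = 0.7535/9.346 = 0.08062.
Step 6 — Type: Im(Z) = 9.315 ⇒ lagging (phase φ = 85.4°).

PF = 0.08062 (lagging, φ = 85.4°)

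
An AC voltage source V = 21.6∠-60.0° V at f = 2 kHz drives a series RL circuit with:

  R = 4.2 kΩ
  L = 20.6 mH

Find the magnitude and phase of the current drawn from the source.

Step 1 — Angular frequency: ω = 2π·f = 2π·2000 = 1.257e+04 rad/s.
Step 2 — Component impedances:
  R: Z = R = 4200 Ω
  L: Z = jωL = j·1.257e+04·0.0206 = 0 + j258.9 Ω
Step 3 — Series combination: Z_total = R + L = 4200 + j258.9 Ω = 4208∠3.5° Ω.
Step 4 — Source phasor: V = 21.6∠-60.0° V = 10.8 - j18.71 V.
Step 5 — Ohm's law: I = V / Z_total = (10.8 - j18.71) / (4200 + j258.9) = 0.002288 - j0.004595 A.
Step 6 — Convert to polar: |I| = 0.005133 A, ∠I = -63.5°.

I = 0.005133∠-63.5° A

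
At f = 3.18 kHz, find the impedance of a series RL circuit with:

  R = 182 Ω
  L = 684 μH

Step 1 — Angular frequency: ω = 2π·f = 2π·3180 = 1.998e+04 rad/s.
Step 2 — Component impedances:
  R: Z = R = 182 Ω
  L: Z = jωL = j·1.998e+04·0.000684 = 0 + j13.67 Ω
Step 3 — Series combination: Z_total = R + L = 182 + j13.67 Ω = 182.5∠4.3° Ω.

Z = 182 + j13.67 Ω = 182.5∠4.3° Ω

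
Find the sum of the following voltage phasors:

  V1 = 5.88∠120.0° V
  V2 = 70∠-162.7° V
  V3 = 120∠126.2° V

Step 1 — Convert each phasor to rectangular form:
  V1 = 5.88·(cos(120.0°) + j·sin(120.0°)) = -2.94 + j5.092 V
  V2 = 70·(cos(-162.7°) + j·sin(-162.7°)) = -66.83 - j20.82 V
  V3 = 120·(cos(126.2°) + j·sin(126.2°)) = -70.87 + j96.84 V
Step 2 — Sum components: V_total = -140.6 + j81.11 V.
Step 3 — Convert to polar: |V_total| = 162.4 V, ∠V_total = 150.0°.

V_total = 162.4∠150.0° V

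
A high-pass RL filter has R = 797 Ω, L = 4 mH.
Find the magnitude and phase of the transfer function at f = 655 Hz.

Step 1 — Angular frequency: ω = 2π·655 = 4115 rad/s.
Step 2 — Transfer function: H(jω) = jωL/(R + jωL).
Step 3 — Numerator jωL = j·16.46; denominator R + jωL = 797 + j16.46.
Step 4 — H = 0.0004264 + j0.02065.
Step 5 — Magnitude: |H| = 0.02065 (-33.7 dB); phase: φ = 88.8°.

|H| = 0.02065 (-33.7 dB), φ = 88.8°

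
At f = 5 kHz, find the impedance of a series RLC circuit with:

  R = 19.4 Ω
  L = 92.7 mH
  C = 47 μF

Step 1 — Angular frequency: ω = 2π·f = 2π·5000 = 3.142e+04 rad/s.
Step 2 — Component impedances:
  R: Z = R = 19.4 Ω
  L: Z = jωL = j·3.142e+04·0.0927 = 0 + j2912 Ω
  C: Z = 1/(jωC) = -j/(ω·C) = 0 - j0.6773 Ω
Step 3 — Series combination: Z_total = R + L + C = 19.4 + j2912 Ω = 2912∠89.6° Ω.

Z = 19.4 + j2912 Ω = 2912∠89.6° Ω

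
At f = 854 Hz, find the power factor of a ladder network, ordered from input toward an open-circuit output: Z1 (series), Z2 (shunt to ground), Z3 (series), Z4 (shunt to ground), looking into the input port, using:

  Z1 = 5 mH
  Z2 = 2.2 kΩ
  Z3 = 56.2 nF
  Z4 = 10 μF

Step 1 — Angular frequency: ω = 2π·f = 2π·854 = 5366 rad/s.
Step 2 — Component impedances:
  Z1: Z = jωL = j·5366·0.005 = 0 + j26.83 Ω
  Z2: Z = R = 2200 Ω
  Z3: Z = 1/(jωC) = -j/(ω·C) = 0 - j3316 Ω
  Z4: Z = 1/(jωC) = -j/(ω·C) = 0 - j18.64 Ω
Step 3 — Ladder network (open output): work backward from the far end, alternating series and parallel combinations. Z_in = 1533 - j984.4 Ω = 1822∠-32.7° Ω.
Step 4 — Power factor: PF = cos(φ) = Re(Z)/|Z| = 1533/1822 = 0.8414.
Step 5 — Type: Im(Z) = -984.4 ⇒ leading (phase φ = -32.7°).

PF = 0.8414 (leading, φ = -32.7°)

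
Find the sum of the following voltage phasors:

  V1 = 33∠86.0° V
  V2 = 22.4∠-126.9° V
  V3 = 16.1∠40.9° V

Step 1 — Convert each phasor to rectangular form:
  V1 = 33·(cos(86.0°) + j·sin(86.0°)) = 2.302 + j32.92 V
  V2 = 22.4·(cos(-126.9°) + j·sin(-126.9°)) = -13.45 - j17.91 V
  V3 = 16.1·(cos(40.9°) + j·sin(40.9°)) = 12.17 + j10.54 V
Step 2 — Sum components: V_total = 1.022 + j25.55 V.
Step 3 — Convert to polar: |V_total| = 25.57 V, ∠V_total = 87.7°.

V_total = 25.57∠87.7° V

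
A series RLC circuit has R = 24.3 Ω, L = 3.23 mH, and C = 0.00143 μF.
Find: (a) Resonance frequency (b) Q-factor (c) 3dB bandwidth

Step 1 — Resonance condition Im(Z)=0 gives ω₀ = 1/√(LC).
Step 2 — ω₀ = 1/√(0.00323·1.43e-09) = 4.653e+05 rad/s.
Step 3 — f₀ = ω₀/(2π) = 7.405e+04 Hz.
Step 4 — Series Q: Q = ω₀L/R = 4.653e+05·0.00323/24.3 = 61.85.
Step 5 — 3dB bandwidth: Δω = ω₀/Q = 7523 rad/s; BW = Δω/(2π) = 1197 Hz.

(a) f₀ = 7.405e+04 Hz  (b) Q = 61.85  (c) BW = 1197 Hz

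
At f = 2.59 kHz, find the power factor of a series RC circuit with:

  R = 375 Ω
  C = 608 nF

Step 1 — Angular frequency: ω = 2π·f = 2π·2590 = 1.627e+04 rad/s.
Step 2 — Component impedances:
  R: Z = R = 375 Ω
  C: Z = 1/(jωC) = -j/(ω·C) = 0 - j101.1 Ω
Step 3 — Series combination: Z_total = R + C = 375 - j101.1 Ω = 388.4∠-15.1° Ω.
Step 4 — Power factor: PF = cos(φ) = Re(Z)/|Z| = 375/388.4 = 0.9655.
Step 5 — Type: Im(Z) = -101.1 ⇒ leading (phase φ = -15.1°).

PF = 0.9655 (leading, φ = -15.1°)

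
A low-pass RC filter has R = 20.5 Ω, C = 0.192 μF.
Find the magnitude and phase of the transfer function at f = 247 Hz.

Step 1 — Angular frequency: ω = 2π·247 = 1552 rad/s.
Step 2 — Transfer function: H(jω) = 1/(1 + jωRC).
Step 3 — Denominator: 1 + jωRC = 1 + j·1552·20.5·1.92e-07 = 1 + j0.006108.
Step 4 — H = 1 - j0.006108.
Step 5 — Magnitude: |H| = 1 (-0.0 dB); phase: φ = -0.3°.

|H| = 1 (-0.0 dB), φ = -0.3°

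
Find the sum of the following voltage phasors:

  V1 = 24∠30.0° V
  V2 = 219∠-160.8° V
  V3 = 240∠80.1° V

Step 1 — Convert each phasor to rectangular form:
  V1 = 24·(cos(30.0°) + j·sin(30.0°)) = 20.78 + j12 V
  V2 = 219·(cos(-160.8°) + j·sin(-160.8°)) = -206.8 - j72.02 V
  V3 = 240·(cos(80.1°) + j·sin(80.1°)) = 41.26 + j236.4 V
Step 2 — Sum components: V_total = -144.8 + j176.4 V.
Step 3 — Convert to polar: |V_total| = 228.2 V, ∠V_total = 129.4°.

V_total = 228.2∠129.4° V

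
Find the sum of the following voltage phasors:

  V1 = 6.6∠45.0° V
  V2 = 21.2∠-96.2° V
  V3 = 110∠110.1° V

Step 1 — Convert each phasor to rectangular form:
  V1 = 6.6·(cos(45.0°) + j·sin(45.0°)) = 4.667 + j4.667 V
  V2 = 21.2·(cos(-96.2°) + j·sin(-96.2°)) = -2.29 - j21.08 V
  V3 = 110·(cos(110.1°) + j·sin(110.1°)) = -37.8 + j103.3 V
Step 2 — Sum components: V_total = -35.43 + j86.89 V.
Step 3 — Convert to polar: |V_total| = 93.84 V, ∠V_total = 112.2°.

V_total = 93.84∠112.2° V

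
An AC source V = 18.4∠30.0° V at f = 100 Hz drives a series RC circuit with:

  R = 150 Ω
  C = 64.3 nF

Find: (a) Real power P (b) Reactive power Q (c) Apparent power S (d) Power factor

Step 1 — Angular frequency: ω = 2π·f = 2π·100 = 628.3 rad/s.
Step 2 — Component impedances:
  R: Z = R = 150 Ω
  C: Z = 1/(jωC) = -j/(ω·C) = 0 - j2.475e+04 Ω
Step 3 — Series combination: Z_total = R + C = 150 - j2.475e+04 Ω = 2.475e+04∠-89.7° Ω.
Step 4 — Source phasor: V = 18.4∠30.0° V = 15.93 + j9.2 V.
Step 5 — Current: I = V / Z = -0.0003678 + j0.000646 A = 0.0007434∠119.7° A.
Step 6 — Complex power: S = V·I* = 8.289e-05 - j0.01368 VA.
Step 7 — Real power: P = Re(S) = 8.289e-05 W.
Step 8 — Reactive power: Q = Im(S) = -0.01368 VAR.
Step 9 — Apparent power: |S| = 0.01368 VA.
Step 10 — Power factor: PF = P/|S| = 0.00606 (leading).

(a) P = 8.289e-05 W  (b) Q = -0.01368 VAR  (c) S = 0.01368 VA  (d) PF = 0.00606 (leading)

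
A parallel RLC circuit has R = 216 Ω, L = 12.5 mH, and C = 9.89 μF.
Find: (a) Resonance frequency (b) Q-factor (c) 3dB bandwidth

Step 1 — Resonance: ω₀ = 1/√(LC) = 1/√(0.0125·9.89e-06) = 2844 rad/s.
Step 2 — f₀ = ω₀/(2π) = 452.7 Hz.
Step 3 — Parallel Q: Q = R/(ω₀L) = 216/(2844·0.0125) = 6.076.
Step 4 — Bandwidth: Δω = ω₀/Q = 468.1 rad/s; BW = Δω/(2π) = 74.5 Hz.

(a) f₀ = 452.7 Hz  (b) Q = 6.076  (c) BW = 74.5 Hz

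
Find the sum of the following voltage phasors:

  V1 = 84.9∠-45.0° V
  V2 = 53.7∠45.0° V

Step 1 — Convert each phasor to rectangular form:
  V1 = 84.9·(cos(-45.0°) + j·sin(-45.0°)) = 60.03 - j60.03 V
  V2 = 53.7·(cos(45.0°) + j·sin(45.0°)) = 37.97 + j37.97 V
Step 2 — Sum components: V_total = 98 - j22.06 V.
Step 3 — Convert to polar: |V_total| = 100.5 V, ∠V_total = -12.7°.

V_total = 100.5∠-12.7° V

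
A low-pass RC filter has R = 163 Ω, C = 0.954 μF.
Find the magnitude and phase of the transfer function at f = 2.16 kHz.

Step 1 — Angular frequency: ω = 2π·2160 = 1.357e+04 rad/s.
Step 2 — Transfer function: H(jω) = 1/(1 + jωRC).
Step 3 — Denominator: 1 + jωRC = 1 + j·1.357e+04·163·9.54e-07 = 1 + j2.11.
Step 4 — H = 0.1834 - j0.387.
Step 5 — Magnitude: |H| = 0.4282 (-7.4 dB); phase: φ = -64.6°.

|H| = 0.4282 (-7.4 dB), φ = -64.6°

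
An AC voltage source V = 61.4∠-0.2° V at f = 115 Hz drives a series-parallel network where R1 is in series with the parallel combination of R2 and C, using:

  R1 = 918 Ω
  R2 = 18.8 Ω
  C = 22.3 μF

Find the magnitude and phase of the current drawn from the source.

Step 1 — Angular frequency: ω = 2π·f = 2π·115 = 722.6 rad/s.
Step 2 — Component impedances:
  R1: Z = R = 918 Ω
  R2: Z = R = 18.8 Ω
  C: Z = 1/(jωC) = -j/(ω·C) = 0 - j62.06 Ω
Step 3 — Parallel branch: R2 || C = 1/(1/R2 + 1/C) = 17.22 - j5.216 Ω.
Step 4 — Series with R1: Z_total = R1 + (R2 || C) = 935.2 - j5.216 Ω = 935.2∠-0.3° Ω.
Step 5 — Source phasor: V = 61.4∠-0.2° V = 61.4 - j0.2143 V.
Step 6 — Ohm's law: I = V / Z_total = (61.4 - j0.2143) / (935.2 - j5.216) = 0.06565 + j0.000137 A.
Step 7 — Convert to polar: |I| = 0.06565 A, ∠I = 0.1°.

I = 0.06565∠0.1° A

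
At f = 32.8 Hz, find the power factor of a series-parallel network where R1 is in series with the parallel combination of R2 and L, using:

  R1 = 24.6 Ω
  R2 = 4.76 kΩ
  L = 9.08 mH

Step 1 — Angular frequency: ω = 2π·f = 2π·32.8 = 206.1 rad/s.
Step 2 — Component impedances:
  R1: Z = R = 24.6 Ω
  R2: Z = R = 4760 Ω
  L: Z = jωL = j·206.1·0.00908 = 0 + j1.871 Ω
Step 3 — Parallel branch: R2 || L = 1/(1/R2 + 1/L) = 0.0007357 + j1.871 Ω.
Step 4 — Series with R1: Z_total = R1 + (R2 || L) = 24.6 + j1.871 Ω = 24.67∠4.3° Ω.
Step 5 — Power factor: PF = cos(φ) = Re(Z)/|Z| = 24.601/24.672 = 0.9971.
Step 6 — Type: Im(Z) = 1.871 ⇒ lagging (phase φ = 4.3°).

PF = 0.9971 (lagging, φ = 4.3°)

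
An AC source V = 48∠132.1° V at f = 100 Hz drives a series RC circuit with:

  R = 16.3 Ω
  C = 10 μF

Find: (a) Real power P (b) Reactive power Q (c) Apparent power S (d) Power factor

Step 1 — Angular frequency: ω = 2π·f = 2π·100 = 628.3 rad/s.
Step 2 — Component impedances:
  R: Z = R = 16.3 Ω
  C: Z = 1/(jωC) = -j/(ω·C) = 0 - j159.2 Ω
Step 3 — Series combination: Z_total = R + C = 16.3 - j159.2 Ω = 160∠-84.2° Ω.
Step 4 — Source phasor: V = 48∠132.1° V = -32.18 + j35.61 V.
Step 5 — Current: I = V / Z = -0.2419 - j0.1774 A = 0.3∠-143.7° A.
Step 6 — Complex power: S = V·I* = 1.467 - j14.33 VA.
Step 7 — Real power: P = Re(S) = 1.467 W.
Step 8 — Reactive power: Q = Im(S) = -14.33 VAR.
Step 9 — Apparent power: |S| = 14.4 VA.
Step 10 — Power factor: PF = P/|S| = 0.1019 (leading).

(a) P = 1.467 W  (b) Q = -14.33 VAR  (c) S = 14.4 VA  (d) PF = 0.1019 (leading)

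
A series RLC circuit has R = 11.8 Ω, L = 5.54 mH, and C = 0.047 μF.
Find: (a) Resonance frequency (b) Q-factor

Step 1 — Resonance condition Im(Z)=0 gives ω₀ = 1/√(LC).
Step 2 — ω₀ = 1/√(0.00554·4.7e-08) = 6.197e+04 rad/s.
Step 3 — f₀ = ω₀/(2π) = 9863 Hz.
Step 4 — Series Q: Q = ω₀L/R = 6.197e+04·0.00554/11.8 = 29.1.

(a) f₀ = 9863 Hz  (b) Q = 29.1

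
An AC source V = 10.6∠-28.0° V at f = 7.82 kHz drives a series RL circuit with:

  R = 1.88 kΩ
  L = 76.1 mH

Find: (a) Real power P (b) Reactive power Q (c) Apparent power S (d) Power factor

Step 1 — Angular frequency: ω = 2π·f = 2π·7820 = 4.913e+04 rad/s.
Step 2 — Component impedances:
  R: Z = R = 1880 Ω
  L: Z = jωL = j·4.913e+04·0.0761 = 0 + j3739 Ω
Step 3 — Series combination: Z_total = R + L = 1880 + j3739 Ω = 4185∠63.3° Ω.
Step 4 — Source phasor: V = 10.6∠-28.0° V = 9.359 - j4.976 V.
Step 5 — Current: I = V / Z = -5.778e-05 - j0.002532 A = 0.002533∠-91.3° A.
Step 6 — Complex power: S = V·I* = 0.01206 + j0.02399 VA.
Step 7 — Real power: P = Re(S) = 0.01206 W.
Step 8 — Reactive power: Q = Im(S) = 0.02399 VAR.
Step 9 — Apparent power: |S| = 0.02685 VA.
Step 10 — Power factor: PF = P/|S| = 0.4492 (lagging).

(a) P = 0.01206 W  (b) Q = 0.02399 VAR  (c) S = 0.02685 VA  (d) PF = 0.4492 (lagging)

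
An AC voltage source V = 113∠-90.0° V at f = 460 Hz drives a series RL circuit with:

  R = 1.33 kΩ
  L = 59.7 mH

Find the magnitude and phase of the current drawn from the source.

Step 1 — Angular frequency: ω = 2π·f = 2π·460 = 2890 rad/s.
Step 2 — Component impedances:
  R: Z = R = 1330 Ω
  L: Z = jωL = j·2890·0.0597 = 0 + j172.5 Ω
Step 3 — Series combination: Z_total = R + L = 1330 + j172.5 Ω = 1341∠7.4° Ω.
Step 4 — Source phasor: V = 113∠-90.0° V = 0 - j113 V.
Step 5 — Ohm's law: I = V / Z_total = (0 - j113) / (1330 + j172.5) = -0.01084 - j0.08356 A.
Step 6 — Convert to polar: |I| = 0.08426 A, ∠I = -97.4°.

I = 0.08426∠-97.4° A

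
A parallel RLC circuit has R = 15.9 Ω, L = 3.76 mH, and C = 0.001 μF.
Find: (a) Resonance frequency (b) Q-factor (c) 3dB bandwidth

Step 1 — Resonance: ω₀ = 1/√(LC) = 1/√(0.00376·1e-09) = 5.157e+05 rad/s.
Step 2 — f₀ = ω₀/(2π) = 8.208e+04 Hz.
Step 3 — Parallel Q: Q = R/(ω₀L) = 15.9/(5.157e+05·0.00376) = 0.0082.
Step 4 — Bandwidth: Δω = ω₀/Q = 6.289e+07 rad/s; BW = Δω/(2π) = 1.001e+07 Hz.

(a) f₀ = 8.208e+04 Hz  (b) Q = 0.0082  (c) BW = 1.001e+07 Hz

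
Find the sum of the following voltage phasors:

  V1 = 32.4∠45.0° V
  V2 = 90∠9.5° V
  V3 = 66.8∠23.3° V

Step 1 — Convert each phasor to rectangular form:
  V1 = 32.4·(cos(45.0°) + j·sin(45.0°)) = 22.91 + j22.91 V
  V2 = 90·(cos(9.5°) + j·sin(9.5°)) = 88.77 + j14.85 V
  V3 = 66.8·(cos(23.3°) + j·sin(23.3°)) = 61.35 + j26.42 V
Step 2 — Sum components: V_total = 173 + j64.19 V.
Step 3 — Convert to polar: |V_total| = 184.6 V, ∠V_total = 20.4°.

V_total = 184.6∠20.4° V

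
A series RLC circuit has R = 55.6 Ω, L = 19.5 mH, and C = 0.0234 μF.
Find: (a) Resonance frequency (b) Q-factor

Step 1 — Resonance condition Im(Z)=0 gives ω₀ = 1/√(LC).
Step 2 — ω₀ = 1/√(0.0195·2.34e-08) = 4.681e+04 rad/s.
Step 3 — f₀ = ω₀/(2π) = 7451 Hz.
Step 4 — Series Q: Q = ω₀L/R = 4.681e+04·0.0195/55.6 = 16.42.

(a) f₀ = 7451 Hz  (b) Q = 16.42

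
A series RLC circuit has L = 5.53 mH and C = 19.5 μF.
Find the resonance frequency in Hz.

Step 1 — Resonance condition Im(Z)=0 gives ω₀ = 1/√(LC).
Step 2 — ω₀ = 1/√(0.00553·1.95e-05) = 3045 rad/s.
Step 3 — f₀ = ω₀/(2π) = 484.7 Hz.

f₀ = 484.7 Hz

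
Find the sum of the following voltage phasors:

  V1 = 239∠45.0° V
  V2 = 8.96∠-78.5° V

Step 1 — Convert each phasor to rectangular form:
  V1 = 239·(cos(45.0°) + j·sin(45.0°)) = 169 + j169 V
  V2 = 8.96·(cos(-78.5°) + j·sin(-78.5°)) = 1.786 - j8.78 V
Step 2 — Sum components: V_total = 170.8 + j160.2 V.
Step 3 — Convert to polar: |V_total| = 234.2 V, ∠V_total = 43.2°.

V_total = 234.2∠43.2° V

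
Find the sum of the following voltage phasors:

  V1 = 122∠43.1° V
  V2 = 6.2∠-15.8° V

Step 1 — Convert each phasor to rectangular form:
  V1 = 122·(cos(43.1°) + j·sin(43.1°)) = 89.08 + j83.36 V
  V2 = 6.2·(cos(-15.8°) + j·sin(-15.8°)) = 5.966 - j1.688 V
Step 2 — Sum components: V_total = 95.05 + j81.67 V.
Step 3 — Convert to polar: |V_total| = 125.3 V, ∠V_total = 40.7°.

V_total = 125.3∠40.7° V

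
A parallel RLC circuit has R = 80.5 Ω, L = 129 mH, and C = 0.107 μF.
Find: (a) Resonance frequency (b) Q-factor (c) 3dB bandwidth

Step 1 — Resonance: ω₀ = 1/√(LC) = 1/√(0.129·1.07e-07) = 8512 rad/s.
Step 2 — f₀ = ω₀/(2π) = 1355 Hz.
Step 3 — Parallel Q: Q = R/(ω₀L) = 80.5/(8512·0.129) = 0.07332.
Step 4 — Bandwidth: Δω = ω₀/Q = 1.161e+05 rad/s; BW = Δω/(2π) = 1.848e+04 Hz.

(a) f₀ = 1355 Hz  (b) Q = 0.07332  (c) BW = 1.848e+04 Hz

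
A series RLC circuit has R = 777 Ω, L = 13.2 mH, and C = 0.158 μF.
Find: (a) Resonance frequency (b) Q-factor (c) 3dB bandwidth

Step 1 — Resonance: ω₀ = 1/√(LC) = 1/√(0.0132·1.58e-07) = 2.19e+04 rad/s.
Step 2 — f₀ = ω₀/(2π) = 3485 Hz.
Step 3 — Series Q: Q = ω₀L/R = 2.19e+04·0.0132/777 = 0.372.
Step 4 — Bandwidth: Δω = ω₀/Q = 5.886e+04 rad/s; BW = Δω/(2π) = 9368 Hz.

(a) f₀ = 3485 Hz  (b) Q = 0.372  (c) BW = 9368 Hz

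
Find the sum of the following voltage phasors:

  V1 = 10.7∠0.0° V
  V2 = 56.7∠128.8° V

Step 1 — Convert each phasor to rectangular form:
  V1 = 10.7·(cos(0.0°) + j·sin(0.0°)) = 10.7 V
  V2 = 56.7·(cos(128.8°) + j·sin(128.8°)) = -35.53 + j44.19 V
Step 2 — Sum components: V_total = -24.83 + j44.19 V.
Step 3 — Convert to polar: |V_total| = 50.69 V, ∠V_total = 119.3°.

V_total = 50.69∠119.3° V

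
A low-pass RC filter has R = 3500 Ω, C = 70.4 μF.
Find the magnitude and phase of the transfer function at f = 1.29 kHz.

Step 1 — Angular frequency: ω = 2π·1290 = 8105 rad/s.
Step 2 — Transfer function: H(jω) = 1/(1 + jωRC).
Step 3 — Denominator: 1 + jωRC = 1 + j·8105·3500·7.04e-05 = 1 + j1997.
Step 4 — H = 2.507e-07 - j0.0005007.
Step 5 — Magnitude: |H| = 0.0005007 (-66.0 dB); phase: φ = -90.0°.

|H| = 0.0005007 (-66.0 dB), φ = -90.0°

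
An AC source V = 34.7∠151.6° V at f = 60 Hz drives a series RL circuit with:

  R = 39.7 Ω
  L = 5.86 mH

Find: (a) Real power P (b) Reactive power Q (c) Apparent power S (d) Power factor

Step 1 — Angular frequency: ω = 2π·f = 2π·60 = 377 rad/s.
Step 2 — Component impedances:
  R: Z = R = 39.7 Ω
  L: Z = jωL = j·377·0.00586 = 0 + j2.209 Ω
Step 3 — Series combination: Z_total = R + L = 39.7 + j2.209 Ω = 39.76∠3.2° Ω.
Step 4 — Source phasor: V = 34.7∠151.6° V = -30.52 + j16.5 V.
Step 5 — Current: I = V / Z = -0.7434 + j0.4571 A = 0.8727∠148.4° A.
Step 6 — Complex power: S = V·I* = 30.24 + j1.683 VA.
Step 7 — Real power: P = Re(S) = 30.24 W.
Step 8 — Reactive power: Q = Im(S) = 1.683 VAR.
Step 9 — Apparent power: |S| = 30.28 VA.
Step 10 — Power factor: PF = P/|S| = 0.9985 (lagging).

(a) P = 30.24 W  (b) Q = 1.683 VAR  (c) S = 30.28 VA  (d) PF = 0.9985 (lagging)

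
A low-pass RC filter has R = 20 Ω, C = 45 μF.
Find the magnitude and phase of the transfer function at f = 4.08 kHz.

Step 1 — Angular frequency: ω = 2π·4080 = 2.564e+04 rad/s.
Step 2 — Transfer function: H(jω) = 1/(1 + jωRC).
Step 3 — Denominator: 1 + jωRC = 1 + j·2.564e+04·20·4.5e-05 = 1 + j23.07.
Step 4 — H = 0.001875 - j0.04326.
Step 5 — Magnitude: |H| = 0.0433 (-27.3 dB); phase: φ = -87.5°.

|H| = 0.0433 (-27.3 dB), φ = -87.5°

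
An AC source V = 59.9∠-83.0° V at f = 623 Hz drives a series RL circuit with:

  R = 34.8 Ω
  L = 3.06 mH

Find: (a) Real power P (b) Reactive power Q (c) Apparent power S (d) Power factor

Step 1 — Angular frequency: ω = 2π·f = 2π·623 = 3914 rad/s.
Step 2 — Component impedances:
  R: Z = R = 34.8 Ω
  L: Z = jωL = j·3914·0.00306 = 0 + j11.98 Ω
Step 3 — Series combination: Z_total = R + L = 34.8 + j11.98 Ω = 36.8∠19.0° Ω.
Step 4 — Source phasor: V = 59.9∠-83.0° V = 7.3 - j59.45 V.
Step 5 — Current: I = V / Z = -0.3382 - j1.592 A = 1.628∠-102.0° A.
Step 6 — Complex power: S = V·I* = 92.18 + j31.73 VA.
Step 7 — Real power: P = Re(S) = 92.18 W.
Step 8 — Reactive power: Q = Im(S) = 31.73 VAR.
Step 9 — Apparent power: |S| = 97.49 VA.
Step 10 — Power factor: PF = P/|S| = 0.9456 (lagging).

(a) P = 92.18 W  (b) Q = 31.73 VAR  (c) S = 97.49 VA  (d) PF = 0.9456 (lagging)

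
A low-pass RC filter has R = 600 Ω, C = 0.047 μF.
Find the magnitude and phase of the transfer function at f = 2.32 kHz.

Step 1 — Angular frequency: ω = 2π·2320 = 1.458e+04 rad/s.
Step 2 — Transfer function: H(jω) = 1/(1 + jωRC).
Step 3 — Denominator: 1 + jωRC = 1 + j·1.458e+04·600·4.7e-08 = 1 + j0.4111.
Step 4 — H = 0.8554 - j0.3516.
Step 5 — Magnitude: |H| = 0.9249 (-0.7 dB); phase: φ = -22.3°.

|H| = 0.9249 (-0.7 dB), φ = -22.3°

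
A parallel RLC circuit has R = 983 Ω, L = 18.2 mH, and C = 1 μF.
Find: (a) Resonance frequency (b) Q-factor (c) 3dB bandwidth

Step 1 — Resonance: ω₀ = 1/√(LC) = 1/√(0.0182·1e-06) = 7412 rad/s.
Step 2 — f₀ = ω₀/(2π) = 1180 Hz.
Step 3 — Parallel Q: Q = R/(ω₀L) = 983/(7412·0.0182) = 7.286.
Step 4 — Bandwidth: Δω = ω₀/Q = 1017 rad/s; BW = Δω/(2π) = 161.9 Hz.

(a) f₀ = 1180 Hz  (b) Q = 7.286  (c) BW = 161.9 Hz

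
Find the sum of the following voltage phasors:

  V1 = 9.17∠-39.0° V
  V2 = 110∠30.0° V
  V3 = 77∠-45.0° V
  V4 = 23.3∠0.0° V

Step 1 — Convert each phasor to rectangular form:
  V1 = 9.17·(cos(-39.0°) + j·sin(-39.0°)) = 7.126 - j5.771 V
  V2 = 110·(cos(30.0°) + j·sin(30.0°)) = 95.26 + j55 V
  V3 = 77·(cos(-45.0°) + j·sin(-45.0°)) = 54.45 - j54.45 V
  V4 = 23.3·(cos(0.0°) + j·sin(0.0°)) = 23.3 V
Step 2 — Sum components: V_total = 180.1 - j5.218 V.
Step 3 — Convert to polar: |V_total| = 180.2 V, ∠V_total = -1.7°.

V_total = 180.2∠-1.7° V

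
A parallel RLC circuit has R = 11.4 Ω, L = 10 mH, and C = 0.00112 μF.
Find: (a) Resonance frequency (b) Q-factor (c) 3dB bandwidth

Step 1 — Resonance: ω₀ = 1/√(LC) = 1/√(0.01·1.12e-09) = 2.988e+05 rad/s.
Step 2 — f₀ = ω₀/(2π) = 4.756e+04 Hz.
Step 3 — Parallel Q: Q = R/(ω₀L) = 11.4/(2.988e+05·0.01) = 0.003815.
Step 4 — Bandwidth: Δω = ω₀/Q = 7.832e+07 rad/s; BW = Δω/(2π) = 1.247e+07 Hz.

(a) f₀ = 4.756e+04 Hz  (b) Q = 0.003815  (c) BW = 1.247e+07 Hz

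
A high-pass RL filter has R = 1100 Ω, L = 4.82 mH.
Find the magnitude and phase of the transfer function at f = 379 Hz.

Step 1 — Angular frequency: ω = 2π·379 = 2381 rad/s.
Step 2 — Transfer function: H(jω) = jωL/(R + jωL).
Step 3 — Numerator jωL = j·11.48; denominator R + jωL = 1100 + j11.48.
Step 4 — H = 0.0001089 + j0.01043.
Step 5 — Magnitude: |H| = 0.01043 (-39.6 dB); phase: φ = 89.4°.

|H| = 0.01043 (-39.6 dB), φ = 89.4°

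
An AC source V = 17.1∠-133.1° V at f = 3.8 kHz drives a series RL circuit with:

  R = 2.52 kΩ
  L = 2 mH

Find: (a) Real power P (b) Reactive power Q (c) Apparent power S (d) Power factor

Step 1 — Angular frequency: ω = 2π·f = 2π·3800 = 2.388e+04 rad/s.
Step 2 — Component impedances:
  R: Z = R = 2520 Ω
  L: Z = jωL = j·2.388e+04·0.002 = 0 + j47.75 Ω
Step 3 — Series combination: Z_total = R + L = 2520 + j47.75 Ω = 2520∠1.1° Ω.
Step 4 — Source phasor: V = 17.1∠-133.1° V = -11.68 - j12.49 V.
Step 5 — Current: I = V / Z = -0.004729 - j0.004865 A = 0.006784∠-134.2° A.
Step 6 — Complex power: S = V·I* = 0.116 + j0.002198 VA.
Step 7 — Real power: P = Re(S) = 0.116 W.
Step 8 — Reactive power: Q = Im(S) = 0.002198 VAR.
Step 9 — Apparent power: |S| = 0.116 VA.
Step 10 — Power factor: PF = P/|S| = 0.9998 (lagging).

(a) P = 0.116 W  (b) Q = 0.002198 VAR  (c) S = 0.116 VA  (d) PF = 0.9998 (lagging)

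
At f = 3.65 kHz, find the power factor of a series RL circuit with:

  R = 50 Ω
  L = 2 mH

Step 1 — Angular frequency: ω = 2π·f = 2π·3650 = 2.293e+04 rad/s.
Step 2 — Component impedances:
  R: Z = R = 50 Ω
  L: Z = jωL = j·2.293e+04·0.002 = 0 + j45.87 Ω
Step 3 — Series combination: Z_total = R + L = 50 + j45.87 Ω = 67.85∠42.5° Ω.
Step 4 — Power factor: PF = cos(φ) = Re(Z)/|Z| = 50/67.85 = 0.7369.
Step 5 — Type: Im(Z) = 45.87 ⇒ lagging (phase φ = 42.5°).

PF = 0.7369 (lagging, φ = 42.5°)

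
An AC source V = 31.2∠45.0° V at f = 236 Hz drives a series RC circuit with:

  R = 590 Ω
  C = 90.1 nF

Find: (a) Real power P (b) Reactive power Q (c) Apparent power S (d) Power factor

Step 1 — Angular frequency: ω = 2π·f = 2π·236 = 1483 rad/s.
Step 2 — Component impedances:
  R: Z = R = 590 Ω
  C: Z = 1/(jωC) = -j/(ω·C) = 0 - j7485 Ω
Step 3 — Series combination: Z_total = R + C = 590 - j7485 Ω = 7508∠-85.5° Ω.
Step 4 — Source phasor: V = 31.2∠45.0° V = 22.06 + j22.06 V.
Step 5 — Current: I = V / Z = -0.002698 + j0.00316 A = 0.004156∠130.5° A.
Step 6 — Complex power: S = V·I* = 0.01019 - j0.1293 VA.
Step 7 — Real power: P = Re(S) = 0.01019 W.
Step 8 — Reactive power: Q = Im(S) = -0.1293 VAR.
Step 9 — Apparent power: |S| = 0.1297 VA.
Step 10 — Power factor: PF = P/|S| = 0.07858 (leading).

(a) P = 0.01019 W  (b) Q = -0.1293 VAR  (c) S = 0.1297 VA  (d) PF = 0.07858 (leading)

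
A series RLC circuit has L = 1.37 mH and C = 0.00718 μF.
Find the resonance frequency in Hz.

Step 1 — Resonance condition Im(Z)=0 gives ω₀ = 1/√(LC).
Step 2 — ω₀ = 1/√(0.00137·7.18e-09) = 3.188e+05 rad/s.
Step 3 — f₀ = ω₀/(2π) = 5.075e+04 Hz.

f₀ = 5.075e+04 Hz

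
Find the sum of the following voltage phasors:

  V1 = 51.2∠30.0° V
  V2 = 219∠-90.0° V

Step 1 — Convert each phasor to rectangular form:
  V1 = 51.2·(cos(30.0°) + j·sin(30.0°)) = 44.34 + j25.6 V
  V2 = 219·(cos(-90.0°) + j·sin(-90.0°)) = 0 - j219 V
Step 2 — Sum components: V_total = 44.34 - j193.4 V.
Step 3 — Convert to polar: |V_total| = 198.4 V, ∠V_total = -77.1°.

V_total = 198.4∠-77.1° V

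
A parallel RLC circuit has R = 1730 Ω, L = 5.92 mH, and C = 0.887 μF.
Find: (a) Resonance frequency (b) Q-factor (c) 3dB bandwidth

Step 1 — Resonance: ω₀ = 1/√(LC) = 1/√(0.00592·8.87e-07) = 1.38e+04 rad/s.
Step 2 — f₀ = ω₀/(2π) = 2196 Hz.
Step 3 — Parallel Q: Q = R/(ω₀L) = 1730/(1.38e+04·0.00592) = 21.18.
Step 4 — Bandwidth: Δω = ω₀/Q = 651.7 rad/s; BW = Δω/(2π) = 103.7 Hz.

(a) f₀ = 2196 Hz  (b) Q = 21.18  (c) BW = 103.7 Hz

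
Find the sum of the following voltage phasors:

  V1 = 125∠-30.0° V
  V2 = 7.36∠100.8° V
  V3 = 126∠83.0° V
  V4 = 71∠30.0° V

Step 1 — Convert each phasor to rectangular form:
  V1 = 125·(cos(-30.0°) + j·sin(-30.0°)) = 108.3 - j62.5 V
  V2 = 7.36·(cos(100.8°) + j·sin(100.8°)) = -1.379 + j7.23 V
  V3 = 126·(cos(83.0°) + j·sin(83.0°)) = 15.36 + j125.1 V
  V4 = 71·(cos(30.0°) + j·sin(30.0°)) = 61.49 + j35.5 V
Step 2 — Sum components: V_total = 183.7 + j105.3 V.
Step 3 — Convert to polar: |V_total| = 211.8 V, ∠V_total = 29.8°.

V_total = 211.8∠29.8° V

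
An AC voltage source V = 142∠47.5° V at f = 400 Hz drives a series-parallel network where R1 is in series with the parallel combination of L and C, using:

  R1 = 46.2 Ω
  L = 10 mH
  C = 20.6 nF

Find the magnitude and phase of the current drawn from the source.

Step 1 — Angular frequency: ω = 2π·f = 2π·400 = 2513 rad/s.
Step 2 — Component impedances:
  R1: Z = R = 46.2 Ω
  L: Z = jωL = j·2513·0.01 = 0 + j25.13 Ω
  C: Z = 1/(jωC) = -j/(ω·C) = 0 - j1.931e+04 Ω
Step 3 — Parallel branch: L || C = 1/(1/L + 1/C) = 0 + j25.17 Ω.
Step 4 — Series with R1: Z_total = R1 + (L || C) = 46.2 + j25.17 Ω = 52.61∠28.6° Ω.
Step 5 — Source phasor: V = 142∠47.5° V = 95.93 + j104.7 V.
Step 6 — Ohm's law: I = V / Z_total = (95.93 + j104.7) / (46.2 + j25.17) = 2.553 + j0.8753 A.
Step 7 — Convert to polar: |I| = 2.699 A, ∠I = 18.9°.

I = 2.699∠18.9° A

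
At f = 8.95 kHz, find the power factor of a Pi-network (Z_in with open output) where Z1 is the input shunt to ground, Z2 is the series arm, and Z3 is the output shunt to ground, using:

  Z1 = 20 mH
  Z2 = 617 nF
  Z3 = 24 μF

Step 1 — Angular frequency: ω = 2π·f = 2π·8950 = 5.623e+04 rad/s.
Step 2 — Component impedances:
  Z1: Z = jωL = j·5.623e+04·0.02 = 0 + j1125 Ω
  Z2: Z = 1/(jωC) = -j/(ω·C) = 0 - j28.82 Ω
  Z3: Z = 1/(jωC) = -j/(ω·C) = 0 - j0.7409 Ω
Step 3 — With open output, the series arm Z2 and the output shunt Z3 appear in series to ground: Z2 + Z3 = 0 - j29.56 Ω.
Step 4 — Parallel with input shunt Z1: Z_in = Z1 || (Z2 + Z3) = 0 - j30.36 Ω = 30.36∠-90.0° Ω.
Step 5 — Power factor: PF = cos(φ) = Re(Z)/|Z| = 0/30.36 = 0.
Step 6 — Type: Im(Z) = -30.36 ⇒ leading (phase φ = -90.0°).

PF = 0 (leading, φ = -90.0°)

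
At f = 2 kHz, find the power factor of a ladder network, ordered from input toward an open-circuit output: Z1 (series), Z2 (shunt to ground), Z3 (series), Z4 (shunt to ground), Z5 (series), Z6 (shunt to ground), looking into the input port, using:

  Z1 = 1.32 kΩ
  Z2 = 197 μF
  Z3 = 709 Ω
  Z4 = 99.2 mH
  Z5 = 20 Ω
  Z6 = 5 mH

Step 1 — Angular frequency: ω = 2π·f = 2π·2000 = 1.257e+04 rad/s.
Step 2 — Component impedances:
  Z1: Z = R = 1320 Ω
  Z2: Z = 1/(jωC) = -j/(ω·C) = 0 - j0.4039 Ω
  Z3: Z = R = 709 Ω
  Z4: Z = jωL = j·1.257e+04·0.0992 = 0 + j1247 Ω
  Z5: Z = R = 20 Ω
  Z6: Z = jωL = j·1.257e+04·0.005 = 0 + j62.83 Ω
Step 3 — Ladder network (open output): work backward from the far end, alternating series and parallel combinations. Z_in = 1320 - j0.404 Ω = 1320∠-0.0° Ω.
Step 4 — Power factor: PF = cos(φ) = Re(Z)/|Z| = 1320/1320 = 1.
Step 5 — Type: Im(Z) = -0.404 ⇒ leading (phase φ = -0.0°).

PF = 1 (leading, φ = -0.0°)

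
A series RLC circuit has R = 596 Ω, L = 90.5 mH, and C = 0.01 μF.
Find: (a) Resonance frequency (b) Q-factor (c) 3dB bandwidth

Step 1 — Resonance: ω₀ = 1/√(LC) = 1/√(0.0905·1e-08) = 3.324e+04 rad/s.
Step 2 — f₀ = ω₀/(2π) = 5290 Hz.
Step 3 — Series Q: Q = ω₀L/R = 3.324e+04·0.0905/596 = 5.048.
Step 4 — Bandwidth: Δω = ω₀/Q = 6586 rad/s; BW = Δω/(2π) = 1048 Hz.

(a) f₀ = 5290 Hz  (b) Q = 5.048  (c) BW = 1048 Hz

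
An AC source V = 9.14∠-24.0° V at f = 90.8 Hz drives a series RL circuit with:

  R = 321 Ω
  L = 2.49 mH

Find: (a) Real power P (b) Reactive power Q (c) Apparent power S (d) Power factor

Step 1 — Angular frequency: ω = 2π·f = 2π·90.8 = 570.5 rad/s.
Step 2 — Component impedances:
  R: Z = R = 321 Ω
  L: Z = jωL = j·570.5·0.00249 = 0 + j1.421 Ω
Step 3 — Series combination: Z_total = R + L = 321 + j1.421 Ω = 321∠0.3° Ω.
Step 4 — Source phasor: V = 9.14∠-24.0° V = 8.35 - j3.718 V.
Step 5 — Current: I = V / Z = 0.02596 - j0.0117 A = 0.02847∠-24.3° A.
Step 6 — Complex power: S = V·I* = 0.2602 + j0.001152 VA.
Step 7 — Real power: P = Re(S) = 0.2602 W.
Step 8 — Reactive power: Q = Im(S) = 0.001152 VAR.
Step 9 — Apparent power: |S| = 0.2602 VA.
Step 10 — Power factor: PF = P/|S| = 1 (lagging).

(a) P = 0.2602 W  (b) Q = 0.001152 VAR  (c) S = 0.2602 VA  (d) PF = 1 (lagging)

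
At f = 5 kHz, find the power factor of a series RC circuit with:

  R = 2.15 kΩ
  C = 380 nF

Step 1 — Angular frequency: ω = 2π·f = 2π·5000 = 3.142e+04 rad/s.
Step 2 — Component impedances:
  R: Z = R = 2150 Ω
  C: Z = 1/(jωC) = -j/(ω·C) = 0 - j83.77 Ω
Step 3 — Series combination: Z_total = R + C = 2150 - j83.77 Ω = 2152∠-2.2° Ω.
Step 4 — Power factor: PF = cos(φ) = Re(Z)/|Z| = 2150/2151.63 = 0.9992.
Step 5 — Type: Im(Z) = -83.77 ⇒ leading (phase φ = -2.2°).

PF = 0.9992 (leading, φ = -2.2°)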